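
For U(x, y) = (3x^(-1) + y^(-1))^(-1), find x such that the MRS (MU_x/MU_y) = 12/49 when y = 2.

x = 7

For CES with ρ = -1, MRS = (3/1)·(y/x)^2.
Setting (3/1)·(2/x)^2 = 12/49 gives (2/x)^2 = 4/49, so 2/x = 2/7 and x = 7.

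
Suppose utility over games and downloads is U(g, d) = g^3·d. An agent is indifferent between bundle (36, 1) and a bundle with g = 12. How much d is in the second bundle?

U(36, 1) = 46656.
Set U(12, d) = 46656 and solve.
With g = 12: 12^3 = 1728, so d = 46656/1728 = 27.
Check: U(12, 27) = 46656.

d = 27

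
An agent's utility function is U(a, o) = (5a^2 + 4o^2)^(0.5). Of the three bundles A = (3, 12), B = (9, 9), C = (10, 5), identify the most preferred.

Bundle B

Evaluate utility at each bundle:
U(A) = 24.920.
U(B) = 27.000.
U(C) = 24.495.
Highest utility is B, so B ≻ A ≻ C.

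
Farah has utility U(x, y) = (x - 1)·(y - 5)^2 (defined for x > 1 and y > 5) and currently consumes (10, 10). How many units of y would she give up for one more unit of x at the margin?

MRS = 5/18

MU_x = (y−5)^2, MU_y = 2·(x−1)·(y−5).
MRS = (1/2)·(y−5)/(x−1).
At (10, 10): MRS = 5/18.
That is, one extra unit of x is worth 5/18 units of y at the margin.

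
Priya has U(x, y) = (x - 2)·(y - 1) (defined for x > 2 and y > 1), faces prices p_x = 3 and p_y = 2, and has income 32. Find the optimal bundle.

x* = 6, y* = 7

MU_x = (y−1), MU_y = (x−2).
MRS = (y−1)/(x−2).
Tangency: set MRS = p_x/p_y = 3/2 = 1.5.
So (y − 1)/(x − 2) = 1.5, i.e. (y − 1) = 1.5·(x − 2).
Rewrite the budget in excess-of-subsistence terms: 3·(x − 2) + 2·(y − 1) = 32 − 3·2 − 2·1 = 24.
Substituting, 6·(x − 2) = 24, so x − 2 = 4 and x* = 6.
Then y − 1 = 1.5·4 = 6, so y* = 7.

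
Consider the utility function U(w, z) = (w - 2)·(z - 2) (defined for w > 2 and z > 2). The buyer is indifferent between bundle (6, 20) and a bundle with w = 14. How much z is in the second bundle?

z = 8

U(6, 20) = 72.
Set U(14, z) = 72 and solve.
With w = 14: (14 − 2) = 12, so (z − 2) = 72/12 = 6.
So z = 2 + 6 = 8.
Check: U(14, 8) = 72.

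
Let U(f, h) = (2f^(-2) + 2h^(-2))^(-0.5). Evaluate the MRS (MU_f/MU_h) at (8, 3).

MRS = 27/512

For CES with ρ = -2, MRS = (h/f)^3.
At (8, 3): MRS = 27/512.
The indifference curve has slope −27/512 at this bundle.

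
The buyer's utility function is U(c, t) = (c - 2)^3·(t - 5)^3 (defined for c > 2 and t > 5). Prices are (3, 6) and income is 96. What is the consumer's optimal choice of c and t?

c* = 12, t* = 10

MU_c = 3·(c−2)^2·(t−5)^3, MU_t = 3·(c−2)^3·(t−5)^2.
MRS = (t−5)/(c−2).
Tangency: set MRS = p_c/p_t = 3/6 = 0.5.
So (t − 5)/(c − 2) = 0.5, i.e. (t − 5) = 0.5·(c − 2).
Rewrite the budget in excess-of-subsistence terms: 3·(c − 2) + 6·(t − 5) = 96 − 3·2 − 6·5 = 60.
Substituting, 6·(c − 2) = 60, so c − 2 = 10 and c* = 12.
Then t − 5 = 0.5·10 = 5, so t* = 10.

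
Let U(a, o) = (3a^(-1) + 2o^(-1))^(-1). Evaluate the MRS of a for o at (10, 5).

For CES with ρ = -1, MRS = (3/2)·(o/a)^2.
At (10, 5): MRS = 0.375.
The indifference curve has slope −0.375 at this bundle.

MRS = 0.375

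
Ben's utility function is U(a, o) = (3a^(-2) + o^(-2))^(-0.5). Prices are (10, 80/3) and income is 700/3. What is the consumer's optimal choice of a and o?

a* = 10, o* = 5

For CES with ρ = -2, MRS = (3/1)·(o/a)^3.
Tangency: set MRS = p_a/p_o = 10/(80/3) = 0.375.
So (o/a)^3 = 0.125; taking the cube root, o/a = 0.5, i.e. o = 0.5·a.
Substitute into the budget 10·a + (80/3)·o = 700/3: (70/3)·a = 700/3, so a* = 10 and o* = 0.5·10 = 5.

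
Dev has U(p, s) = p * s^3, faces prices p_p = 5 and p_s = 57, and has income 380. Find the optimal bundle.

p* = 19, s* = 5

MU_p = s^3 and MU_s = 3·p·s^2.
MRS = MU_p/MU_s = (1/3)·s/p.
Tangency: set MRS = p_p/p_s = 5/57.
So (1/3)·s/p = 5/57, i.e. s = (5/19)·p.
Substitute into the budget 5·p + 57·s = 380: 20·p = 380, so p* = 19.
Then s* = (5/19)·19 = 5.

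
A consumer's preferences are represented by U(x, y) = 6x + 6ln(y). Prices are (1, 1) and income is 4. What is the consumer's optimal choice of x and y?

x* = 3, y* = 1

MU_x = 6, MU_y = 6/y.
MRS = 6 ÷ (6/y).
Tangency: set MRS = p_x/p_y = 1/1 = 1.
MRS depends only on y: y = 1 ⇒ y* = 1.
From the budget, 1·x = 4 − 1·1 = 3, so x* = 3.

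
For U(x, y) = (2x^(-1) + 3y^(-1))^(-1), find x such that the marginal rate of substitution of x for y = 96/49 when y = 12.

For CES with ρ = -1, MRS = (2/3)·(y/x)^2.
Setting (2/3)·(12/x)^2 = 96/49 gives (12/x)^2 = 144/49, so 12/x = 12/7 and x = 7.

x = 7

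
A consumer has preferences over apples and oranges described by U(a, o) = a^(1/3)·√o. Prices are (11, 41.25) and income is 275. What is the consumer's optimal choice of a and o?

a* = 10, o* = 4

MU_a = 1/3·a^(-2/3)·√o and MU_o = 0.5·a^(1/3)·o^(-0.5).
MRS = MU_a/MU_o = (2/3)·o/a.
Tangency: set MRS = p_a/p_o = 11/41.25 = 4/15.
So (2/3)·o/a = 4/15, i.e. o = 0.4·a.
Substitute into the budget 11·a + 41.25·o = 275: 27.5·a = 275, so a* = 10.
Then o* = 0.4·10 = 4.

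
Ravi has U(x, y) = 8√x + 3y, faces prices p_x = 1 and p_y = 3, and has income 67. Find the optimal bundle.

x* = 16, y* = 17

MU_x = 8/(2√x), MU_y = 3.
MRS = 8/(2√x) ÷ 3.
Tangency: set MRS = p_x/p_y = 1/3.
MRS depends only on x: (4/3)/√x = 1/3 ⇒ √x = (4/3)/(1/3) = 4 ⇒ x* = 16.
From the budget, 3·y = 67 − 1·16 = 51, so y* = 17.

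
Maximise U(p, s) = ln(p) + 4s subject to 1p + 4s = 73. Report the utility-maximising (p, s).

MU_p = 1/p, MU_s = 4.
MRS = 1/p ÷ 4.
Tangency: set MRS = p_p/p_s = 1/4 = 0.25.
MRS depends only on p: 0.25/p = 0.25 ⇒ p* = 0.25/0.25 = 1.
From the budget, 4·s = 73 − 1·1 = 72, so s* = 18.

p* = 1, s* = 18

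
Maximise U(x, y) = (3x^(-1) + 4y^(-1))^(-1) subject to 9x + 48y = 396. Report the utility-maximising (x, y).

x* = 12, y* = 6

For CES with ρ = -1, MRS = (3/4)·(y/x)^2.
Tangency: set MRS = p_x/p_y = 9/48 = 3/16.
So (y/x)^2 = 0.25; taking the square root, y/x = 0.5, i.e. y = 0.5·x.
Substitute into the budget 9·x + 48·y = 396: 33·x = 396, so x* = 12 and y* = 0.5·12 = 6.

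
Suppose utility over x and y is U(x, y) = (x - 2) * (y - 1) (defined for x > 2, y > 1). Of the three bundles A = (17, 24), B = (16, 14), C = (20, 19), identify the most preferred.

Bundle A

Evaluate utility at each bundle:
U(A) = 345.
U(B) = 182.
U(C) = 324.
Highest utility is A, so A ≻ C ≻ B.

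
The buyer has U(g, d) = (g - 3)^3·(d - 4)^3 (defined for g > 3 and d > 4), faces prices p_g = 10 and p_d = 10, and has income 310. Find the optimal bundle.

g* = 15, d* = 16

MU_g = 3·(g−3)^2·(d−4)^3, MU_d = 3·(g−3)^3·(d−4)^2.
MRS = (d−4)/(g−3).
Tangency: set MRS = p_g/p_d = 10/10 = 1.
So (d − 4)/(g − 3) = 1, i.e. (d − 4) = (g − 3).
Rewrite the budget in excess-of-subsistence terms: 10·(g − 3) + 10·(d − 4) = 310 − 10·3 − 10·4 = 240.
Substituting, 20·(g − 3) = 240, so g − 3 = 12 and g* = 15.
Then d − 4 = 12, so d* = 16.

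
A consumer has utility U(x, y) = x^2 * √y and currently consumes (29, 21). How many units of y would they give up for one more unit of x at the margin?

MRS = 84/29

MU_x = 2·x·√y and MU_y = 0.5·x^2·y^(-0.5).
MRS = MU_x/MU_y = (4)·y/x.
At (29, 21): MRS = 84/29.
So at (29, 21) the consumer would give up 84/29 units of y for one more unit of x.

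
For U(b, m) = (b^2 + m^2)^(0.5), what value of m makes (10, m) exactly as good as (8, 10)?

U depends on (b, m) only through S = b^2 + m^2, so equal utility means equal S. At (8, 10): S = 164.
With b = 10: 10^2 = 100, so m^2 = 164 − 100 = 64.
Hence m = √64 = 8.
Check: U(10, 8) = 12.8062.

m = 8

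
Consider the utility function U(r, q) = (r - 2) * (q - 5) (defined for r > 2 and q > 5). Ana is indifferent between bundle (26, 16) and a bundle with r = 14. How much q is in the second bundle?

U(26, 16) = 264.
Set U(14, q) = 264 and solve.
With r = 14: (14 − 2) = 12, so (q − 5) = 264/12 = 22.
So q = 5 + 22 = 27.
Check: U(14, 27) = 264.

q = 27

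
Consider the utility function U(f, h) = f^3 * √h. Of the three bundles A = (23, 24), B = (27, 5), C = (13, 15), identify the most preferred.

Evaluate utility at each bundle:
U(A) = 59605.883.
U(B) = 44012.526.
U(C) = 8508.944.
Highest utility is A, so A ≻ B ≻ C.

Bundle A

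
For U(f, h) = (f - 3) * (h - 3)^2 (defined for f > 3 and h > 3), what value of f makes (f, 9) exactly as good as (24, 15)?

f = 87

U(24, 15) = 3024.
Set U(f, 9) = 3024 and solve.
With h = 9: (9 − 3)^2 = 36, so (f − 3) = 3024/36 = 84.
So f = 3 + 84 = 87.
Check: U(87, 9) = 3024.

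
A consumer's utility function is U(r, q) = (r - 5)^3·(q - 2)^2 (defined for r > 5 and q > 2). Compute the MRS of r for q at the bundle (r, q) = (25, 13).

MU_r = 3·(r−5)^2·(q−2)^2, MU_q = 2·(r−5)^3·(q−2).
MRS = (3/2)·(q−2)/(r−5).
At (25, 13): MRS = 33/40.
The indifference curve has slope −33/40 at this bundle.

MRS = 33/40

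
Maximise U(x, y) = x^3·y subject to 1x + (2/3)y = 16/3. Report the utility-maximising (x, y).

x* = 4, y* = 2

MU_x = 3·x^2·y and MU_y = x^3.
MRS = MU_x/MU_y = (3/1)·y/x.
Tangency: set MRS = p_x/p_y = 1/(2/3) = 1.5.
So (3/1)·y/x = 1.5, i.e. y = 0.5·x.
Substitute into the budget 1·x + (2/3)·y = 16/3: (4/3)·x = 16/3, so x* = 4.
Then y* = 0.5·4 = 2.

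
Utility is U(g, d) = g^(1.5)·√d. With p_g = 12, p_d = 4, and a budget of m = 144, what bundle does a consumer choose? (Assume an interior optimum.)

MU_g = 1.5·√g·√d and MU_d = 0.5·g^(1.5)·d^(-0.5).
MRS = MU_g/MU_d = (3)·d/g.
Tangency: set MRS = p_g/p_d = 12/4 = 3.
So (3)·d/g = 3, i.e. d = g.
Substitute into the budget 12·g + 4·d = 144: 16·g = 144, so g* = 9.
Then d* = 9.

g* = 9, d* = 9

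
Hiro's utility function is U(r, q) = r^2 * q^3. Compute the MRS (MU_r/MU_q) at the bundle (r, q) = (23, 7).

MU_r = 2·r·q^3 and MU_q = 3·r^2·q^2.
MRS = MU_r/MU_q = (2/3)·q/r.
At (23, 7): MRS = 14/69.
That is, one extra unit of r is worth 14/69 units of q at the margin.

MRS = 14/69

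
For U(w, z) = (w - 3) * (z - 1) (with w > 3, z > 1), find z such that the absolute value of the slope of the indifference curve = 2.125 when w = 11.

z = 18

MU_w = (z−1), MU_z = (w−3).
MRS = (z−1)/(w−3).
Substitute w = 11: MRS = (z − 1)/8. Setting this equal to 2.125 gives z − 1 = 2.125·8 = 17, so z = 18.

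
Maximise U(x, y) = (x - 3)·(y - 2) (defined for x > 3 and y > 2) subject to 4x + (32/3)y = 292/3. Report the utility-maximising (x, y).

x* = 11, y* = 5

MU_x = (y−2), MU_y = (x−3).
MRS = (y−2)/(x−3).
Tangency: set MRS = p_x/p_y = 4/(32/3) = 0.375.
So (y − 2)/(x − 3) = 0.375, i.e. (y − 2) = 0.375·(x − 3).
Rewrite the budget in excess-of-subsistence terms: 4·(x − 3) + (32/3)·(y − 2) = 292/3 − 4·3 − (32/3)·2 = 64.
Substituting, 8·(x − 3) = 64, so x − 3 = 8 and x* = 11.
Then y − 2 = 0.375·8 = 3, so y* = 5.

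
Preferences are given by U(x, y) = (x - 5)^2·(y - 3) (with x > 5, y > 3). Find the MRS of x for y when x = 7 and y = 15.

MU_x = 2·(x−5)·(y−3), MU_y = (x−5)^2.
MRS = (2/1)·(y−3)/(x−5).
At (7, 15): MRS = 12.
So at (7, 15) the consumer would give up 12 units of y for one more unit of x.

MRS = 12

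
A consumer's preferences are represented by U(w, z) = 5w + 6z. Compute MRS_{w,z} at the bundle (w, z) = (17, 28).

MRS = 5/6

MU_w = 5, MU_z = 6, so MRS = 5/6 at every bundle.
At (17, 28): MRS = 5/6.
So at (17, 28) the consumer would give up 5/6 units of z for one more unit of w.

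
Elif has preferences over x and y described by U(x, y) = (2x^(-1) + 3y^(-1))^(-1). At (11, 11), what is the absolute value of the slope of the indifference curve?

MRS = 2/3

For CES with ρ = -1, MRS = (2/3)·(y/x)^2.
At (11, 11): MRS = 2/3.
The indifference curve has slope −2/3 at this bundle.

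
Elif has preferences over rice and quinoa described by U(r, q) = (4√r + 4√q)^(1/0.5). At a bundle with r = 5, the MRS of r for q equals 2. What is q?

For CES with ρ = 0.5, MRS = √(q/r).
Setting √(q/5) = 2 gives q/5 = 4 and q = 20.

q = 20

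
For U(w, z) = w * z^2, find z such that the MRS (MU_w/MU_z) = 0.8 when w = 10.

MU_w = z^2 and MU_z = 2·w·z.
MRS = MU_w/MU_z = (1/2)·z/w.
Substitute w = 10: MRS = z/20. Setting z/20 = 0.8 gives z = 0.8·20 = 16.

z = 16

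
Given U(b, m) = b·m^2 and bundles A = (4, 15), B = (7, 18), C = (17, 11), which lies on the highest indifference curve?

Bundle B

Evaluate utility at each bundle:
U(A) = 900.
U(B) = 2268.
U(C) = 2057.
Highest utility is B, so B ≻ C ≻ A.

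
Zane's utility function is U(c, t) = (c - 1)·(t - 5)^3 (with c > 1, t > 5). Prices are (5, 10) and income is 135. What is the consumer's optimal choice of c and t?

c* = 5, t* = 11

MU_c = (t−5)^3, MU_t = 3·(c−1)·(t−5)^2.
MRS = (1/3)·(t−5)/(c−1).
Tangency: set MRS = p_c/p_t = 5/10 = 0.5.
So (1/3)·(t − 5)/(c − 1) = 0.5, i.e. (t − 5) = 1.5·(c − 1).
Rewrite the budget in excess-of-subsistence terms: 5·(c − 1) + 10·(t − 5) = 135 − 5·1 − 10·5 = 80.
Substituting, 20·(c − 1) = 80, so c − 1 = 4 and c* = 5.
Then t − 5 = 1.5·4 = 6, so t* = 11.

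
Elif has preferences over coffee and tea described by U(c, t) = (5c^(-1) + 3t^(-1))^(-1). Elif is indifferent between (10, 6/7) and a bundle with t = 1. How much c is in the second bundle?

c = 5

U depends on (c, t) only through S = 5c^(-1) + 3t^(-1), so equal utility means equal S. At (10, 6/7): S = 4.
With t = 1: 3·1^(-1) = 3, so 5c^(-1) = 4 − 3 = 1, i.e. c^(-1) = 0.2.
Hence c = 1/0.2 = 5.
Check: U(5, 1) = 0.25.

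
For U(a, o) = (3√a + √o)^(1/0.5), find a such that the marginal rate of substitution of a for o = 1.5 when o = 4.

For CES with ρ = 0.5, MRS = (3/1)·√(o/a).
Setting (3/1)·√(4/a) = 1.5 gives √(4/a) = 0.5, so 4/a = 0.25 and a = 16.

a = 16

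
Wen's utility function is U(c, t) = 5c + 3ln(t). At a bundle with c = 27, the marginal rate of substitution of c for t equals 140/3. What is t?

MU_c = 5, MU_t = 3/t.
MRS = 5 ÷ (3/t).
MRS depends only on t: (5/3)·t = 140/3 ⇒ t = (140/3)/(5/3) = 28.

t = 28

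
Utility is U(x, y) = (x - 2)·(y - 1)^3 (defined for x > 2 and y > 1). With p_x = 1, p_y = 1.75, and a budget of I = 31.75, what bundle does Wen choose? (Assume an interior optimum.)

MU_x = (y−1)^3, MU_y = 3·(x−2)·(y−1)^2.
MRS = (1/3)·(y−1)/(x−2).
Tangency: set MRS = p_x/p_y = 1/1.75 = 4/7.
So (1/3)·(y − 1)/(x − 2) = 4/7, i.e. (y − 1) = (12/7)·(x − 2).
Rewrite the budget in excess-of-subsistence terms: 1·(x − 2) + 1.75·(y − 1) = 31.75 − 1·2 − 1.75·1 = 28.
Substituting, 4·(x − 2) = 28, so x − 2 = 7 and x* = 9.
Then y − 1 = (12/7)·7 = 12, so y* = 13.

x* = 9, y* = 13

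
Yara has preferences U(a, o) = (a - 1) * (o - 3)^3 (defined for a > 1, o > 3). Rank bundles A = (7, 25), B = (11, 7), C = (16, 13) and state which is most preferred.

Bundle A

Evaluate utility at each bundle:
U(A) = 63888.
U(B) = 640.
U(C) = 15000.
Highest utility is A, so A ≻ C ≻ B.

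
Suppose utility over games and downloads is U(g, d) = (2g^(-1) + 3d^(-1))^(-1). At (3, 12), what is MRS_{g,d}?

MRS = 32/3

For CES with ρ = -1, MRS = (2/3)·(d/g)^2.
At (3, 12): MRS = 32/3.
That is, one extra unit of g is worth 32/3 units of d at the margin.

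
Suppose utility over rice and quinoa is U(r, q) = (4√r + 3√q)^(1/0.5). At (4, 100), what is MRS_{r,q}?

MRS = 20/3

For CES with ρ = 0.5, MRS = (4/3)·√(q/r).
At (4, 100): MRS = 20/3.
So at (4, 100) the consumer would give up 20/3 units of q for one more unit of r.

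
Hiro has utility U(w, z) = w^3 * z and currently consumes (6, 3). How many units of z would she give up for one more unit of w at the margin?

MRS = 1.5

MU_w = 3·w^2·z and MU_z = w^3.
MRS = MU_w/MU_z = (3/1)·z/w.
At (6, 3): MRS = 1.5.
The indifference curve has slope −1.5 at this bundle.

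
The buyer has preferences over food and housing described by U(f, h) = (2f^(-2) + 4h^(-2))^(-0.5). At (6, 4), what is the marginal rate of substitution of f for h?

MRS = 4/27

For CES with ρ = -2, MRS = (2/4)·(h/f)^3.
At (6, 4): MRS = 4/27.
The indifference curve has slope −4/27 at this bundle.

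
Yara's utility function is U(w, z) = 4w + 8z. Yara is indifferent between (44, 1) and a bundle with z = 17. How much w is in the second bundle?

U(44, 1) = 184.
Set U(w, 17) = 184 and solve.
4w + 8·17 = 184 ⇒ 4w = 48 ⇒ w = 12.
Check: U(12, 17) = 184.

w = 12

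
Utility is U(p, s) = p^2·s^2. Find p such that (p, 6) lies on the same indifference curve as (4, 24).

U(4, 24) = 9216.
Set U(p, 6) = 9216 and solve.
With s = 6: 6^2 = 36, so p^2 = 9216/36 = 256; taking the square root, p = 16.
Check: U(16, 6) = 9216.

p = 16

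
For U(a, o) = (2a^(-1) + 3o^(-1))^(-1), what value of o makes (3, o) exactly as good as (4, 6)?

U depends on (a, o) only through S = 2a^(-1) + 3o^(-1), so equal utility means equal S. At (4, 6): S = 1.
With a = 3: 2·3^(-1) = 2/3, so 3o^(-1) = 1 − 2/3 = 1/3, i.e. o^(-1) = 1/9.
Hence o = 1/(1/9) = 9.
Check: U(3, 9) = 1.

o = 9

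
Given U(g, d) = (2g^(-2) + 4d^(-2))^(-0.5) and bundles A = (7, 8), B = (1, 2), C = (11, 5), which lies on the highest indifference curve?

Bundle A

Evaluate utility at each bundle:
U(A) = 3.111.
U(B) = 0.577.
U(C) = 2.380.
Highest utility is A, so A ≻ C ≻ B.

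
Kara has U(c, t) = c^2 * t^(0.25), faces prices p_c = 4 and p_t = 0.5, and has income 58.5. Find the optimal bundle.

c* = 13, t* = 13

MU_c = 2·c·t^(0.25) and MU_t = 0.25·c^2·t^(-0.75).
MRS = MU_c/MU_t = (8)·t/c.
Tangency: set MRS = p_c/p_t = 4/0.5 = 8.
So (8)·t/c = 8, i.e. t = c.
Substitute into the budget 4·c + 0.5·t = 58.5: 4.5·c = 58.5, so c* = 13.
Then t* = 13.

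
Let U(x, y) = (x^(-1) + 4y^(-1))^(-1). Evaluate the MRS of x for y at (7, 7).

For CES with ρ = -1, MRS = (1/4)·(y/x)^2.
At (7, 7): MRS = 0.25.
So at (7, 7) the consumer would give up 0.25 units of y for one more unit of x.

MRS = 0.25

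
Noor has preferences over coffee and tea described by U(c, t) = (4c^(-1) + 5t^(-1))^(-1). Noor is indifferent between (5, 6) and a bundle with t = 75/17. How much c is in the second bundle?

c = 8

U depends on (c, t) only through S = 4c^(-1) + 5t^(-1), so equal utility means equal S. At (5, 6): S = 49/30.
With t = 75/17: 5·(75/17)^(-1) = 17/15, so 4c^(-1) = 49/30 − 17/15 = 0.5, i.e. c^(-1) = 0.125.
Hence c = 1/0.125 = 8.
Check: U(8, 75/17) = 0.6122.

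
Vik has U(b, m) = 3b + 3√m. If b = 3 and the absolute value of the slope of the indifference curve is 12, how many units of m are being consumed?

m = 36

MU_b = 3, MU_m = 3/(2√m).
MRS = 3 ÷ (3/(2√m)).
MRS depends only on m: 2·√m = 12 ⇒ √m = 12/2 = 6 ⇒ m = 36.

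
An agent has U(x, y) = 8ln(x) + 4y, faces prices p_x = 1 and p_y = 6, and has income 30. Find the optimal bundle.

x* = 12, y* = 3

MU_x = 8/x, MU_y = 4.
MRS = 8/x ÷ 4.
Tangency: set MRS = p_x/p_y = 1/6.
MRS depends only on x: 2/x = 1/6 ⇒ x* = 2/(1/6) = 12.
From the budget, 6·y = 30 − 1·12 = 18, so y* = 3.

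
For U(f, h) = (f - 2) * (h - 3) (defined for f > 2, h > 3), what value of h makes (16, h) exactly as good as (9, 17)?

h = 10

U(9, 17) = 98.
Set U(16, h) = 98 and solve.
With f = 16: (16 − 2) = 14, so (h − 3) = 98/14 = 7.
So h = 3 + 7 = 10.
Check: U(16, 10) = 98.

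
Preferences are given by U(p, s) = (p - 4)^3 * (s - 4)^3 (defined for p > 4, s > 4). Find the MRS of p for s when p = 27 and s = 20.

MRS = 16/23

MU_p = 3·(p−4)^2·(s−4)^3, MU_s = 3·(p−4)^3·(s−4)^2.
MRS = (s−4)/(p−4).
At (27, 20): MRS = 16/23.
So at (27, 20) the consumer would give up 16/23 units of s for one more unit of p.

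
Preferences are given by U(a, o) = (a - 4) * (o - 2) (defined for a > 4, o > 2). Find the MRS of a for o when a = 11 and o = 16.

MU_a = (o−2), MU_o = (a−4).
MRS = (o−2)/(a−4).
At (11, 16): MRS = 2.
So at (11, 16) the consumer would give up 2 units of o for one more unit of a.

MRS = 2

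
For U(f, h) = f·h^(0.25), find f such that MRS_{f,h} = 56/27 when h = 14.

f = 27

MU_f = h^(0.25) and MU_h = 0.25·f·h^(-0.75).
MRS = MU_f/MU_h = (4)·h/f.
Substitute h = 14: MRS = 56/f. Setting 56/f = 56/27 gives f = 56/(56/27) = 27.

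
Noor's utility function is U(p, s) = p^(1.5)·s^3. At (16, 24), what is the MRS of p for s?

MRS = 0.75

MU_p = 1.5·√p·s^3 and MU_s = 3·p^(1.5)·s^2.
MRS = MU_p/MU_s = (0.5)·s/p.
At (16, 24): MRS = 0.75.
The indifference curve has slope −0.75 at this bundle.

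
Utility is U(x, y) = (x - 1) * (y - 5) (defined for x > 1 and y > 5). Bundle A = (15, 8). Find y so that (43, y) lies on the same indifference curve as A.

y = 6

U(15, 8) = 42.
Set U(43, y) = 42 and solve.
With x = 43: (43 − 1) = 42, so (y − 5) = 42/42 = 1.
So y = 5 + 1 = 6.
Check: U(43, 6) = 42.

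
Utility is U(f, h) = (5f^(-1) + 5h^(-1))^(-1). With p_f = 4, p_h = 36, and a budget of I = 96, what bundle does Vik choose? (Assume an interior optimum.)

For CES with ρ = -1, MRS = (h/f)^2.
Tangency: set MRS = p_f/p_h = 4/36 = 1/9.
So (h/f)^2 = 1/9; taking the square root, h/f = 1/3, i.e. h = (1/3)·f.
Substitute into the budget 4·f + 36·h = 96: 16·f = 96, so f* = 6 and h* = (1/3)·6 = 2.

f* = 6, h* = 2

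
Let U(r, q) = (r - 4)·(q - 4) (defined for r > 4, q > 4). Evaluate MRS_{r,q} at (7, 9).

MRS = 5/3

MU_r = (q−4), MU_q = (r−4).
MRS = (q−4)/(r−4).
At (7, 9): MRS = 5/3.
So at (7, 9) the consumer would give up 5/3 units of q for one more unit of r.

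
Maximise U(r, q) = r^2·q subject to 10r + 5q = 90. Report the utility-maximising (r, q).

MU_r = 2·r·q and MU_q = r^2.
MRS = MU_r/MU_q = (2/1)·q/r.
Tangency: set MRS = p_r/p_q = 10/5 = 2.
So (2/1)·q/r = 2, i.e. q = r.
Substitute into the budget 10·r + 5·q = 90: 15·r = 90, so r* = 6.
Then q* = 6.

r* = 6, q* = 6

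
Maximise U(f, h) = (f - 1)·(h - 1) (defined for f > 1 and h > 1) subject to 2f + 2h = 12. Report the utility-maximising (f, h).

MU_f = (h−1), MU_h = (f−1).
MRS = (h−1)/(f−1).
Tangency: set MRS = p_f/p_h = 2/2 = 1.
So (h − 1)/(f − 1) = 1, i.e. (h − 1) = (f − 1).
Rewrite the budget in excess-of-subsistence terms: 2·(f − 1) + 2·(h − 1) = 12 − 2·1 − 2·1 = 8.
Substituting, 4·(f − 1) = 8, so f − 1 = 2 and f* = 3.
Then h − 1 = 2, so h* = 3.

f* = 3, h* = 3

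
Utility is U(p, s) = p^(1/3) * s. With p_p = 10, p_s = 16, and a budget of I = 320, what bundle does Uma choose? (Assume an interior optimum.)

p* = 8, s* = 15

MU_p = 1/3·p^(-2/3)·s and MU_s = p^(1/3).
MRS = MU_p/MU_s = (1/3)·s/p.
Tangency: set MRS = p_p/p_s = 10/16 = 0.625.
So (1/3)·s/p = 0.625, i.e. s = 1.875·p.
Substitute into the budget 10·p + 16·s = 320: 40·p = 320, so p* = 8.
Then s* = 1.875·8 = 15.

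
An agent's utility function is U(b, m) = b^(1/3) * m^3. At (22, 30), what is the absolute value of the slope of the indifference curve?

MRS = 5/33

MU_b = 1/3·b^(-2/3)·m^3 and MU_m = 3·b^(1/3)·m^2.
MRS = MU_b/MU_m = (1/9)·m/b.
At (22, 30): MRS = 5/33.
That is, one extra unit of b is worth 5/33 units of m at the margin.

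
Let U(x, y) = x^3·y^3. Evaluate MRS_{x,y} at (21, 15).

MRS = 5/7

MU_x = 3·x^2·y^3 and MU_y = 3·x^3·y^2.
MRS = MU_x/MU_y = y/x.
At (21, 15): MRS = 5/7.
So at (21, 15) the consumer would give up 5/7 units of y for one more unit of x.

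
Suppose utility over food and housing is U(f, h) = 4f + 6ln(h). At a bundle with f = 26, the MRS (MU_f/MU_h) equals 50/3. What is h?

h = 25

MU_f = 4, MU_h = 6/h.
MRS = 4 ÷ (6/h).
MRS depends only on h: (2/3)·h = 50/3 ⇒ h = (50/3)/(2/3) = 25.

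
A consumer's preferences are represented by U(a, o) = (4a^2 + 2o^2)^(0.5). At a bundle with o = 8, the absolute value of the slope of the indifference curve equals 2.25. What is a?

For CES with ρ = 2, MRS = (4/2)·(o/a)^(-1).
Setting (4/2)·(8/a)^(-1) = 2.25 gives (8/a)^(-1) = 1.125, so 8/a = 8/9 and a = 9.

a = 9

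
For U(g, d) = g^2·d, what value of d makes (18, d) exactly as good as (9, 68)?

U(9, 68) = 5508.
Set U(18, d) = 5508 and solve.
With g = 18: 18^2 = 324, so d = 5508/324 = 17.
Check: U(18, 17) = 5508.

d = 17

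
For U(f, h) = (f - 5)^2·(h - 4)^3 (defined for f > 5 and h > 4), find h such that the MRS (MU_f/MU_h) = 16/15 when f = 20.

MU_f = 2·(f−5)·(h−4)^3, MU_h = 3·(f−5)^2·(h−4)^2.
MRS = (2/3)·(h−4)/(f−5).
Substitute f = 20: MRS = (h − 4)/22.5. Setting this equal to 16/15 gives h − 4 = (16/15)·22.5 = 24, so h = 28.

h = 28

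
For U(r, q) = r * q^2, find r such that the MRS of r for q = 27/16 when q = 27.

MU_r = q^2 and MU_q = 2·r·q.
MRS = MU_r/MU_q = (1/2)·q/r.
Substitute q = 27: MRS = 13.5/r. Setting 13.5/r = 27/16 gives r = 13.5/(27/16) = 8.

r = 8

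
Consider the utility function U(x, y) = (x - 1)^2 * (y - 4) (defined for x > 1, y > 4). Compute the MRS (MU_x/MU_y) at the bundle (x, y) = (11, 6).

MRS = 0.4

MU_x = 2·(x−1)·(y−4), MU_y = (x−1)^2.
MRS = (2/1)·(y−4)/(x−1).
At (11, 6): MRS = 0.4.
The indifference curve has slope −0.4 at this bundle.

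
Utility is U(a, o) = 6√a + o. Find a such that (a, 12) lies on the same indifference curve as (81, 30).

U(81, 30) = 84.
Set U(a, 12) = 84 and solve.
With o = 12: 6√a = 84 − 12 = 72, so √a = 12 and a = 144.
Check: U(144, 12) = 84.

a = 144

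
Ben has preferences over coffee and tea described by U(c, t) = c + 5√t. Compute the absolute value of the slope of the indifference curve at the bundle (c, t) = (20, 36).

MU_c = 1, MU_t = 5/(2√t).
MRS = 1 ÷ (5/(2√t)).
At (20, 36): MRS = 2.4.
So at (20, 36) the consumer would give up 2.4 units of t for one more unit of c.

MRS = 2.4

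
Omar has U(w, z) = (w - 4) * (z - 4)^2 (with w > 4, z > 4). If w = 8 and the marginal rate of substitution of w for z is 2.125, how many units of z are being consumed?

MU_w = (z−4)^2, MU_z = 2·(w−4)·(z−4).
MRS = (1/2)·(z−4)/(w−4).
Substitute w = 8: MRS = (z − 4)/8. Setting this equal to 2.125 gives z − 4 = 2.125·8 = 17, so z = 21.

z = 21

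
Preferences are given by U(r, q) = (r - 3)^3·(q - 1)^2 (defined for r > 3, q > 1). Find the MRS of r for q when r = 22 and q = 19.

MRS = 27/19

MU_r = 3·(r−3)^2·(q−1)^2, MU_q = 2·(r−3)^3·(q−1).
MRS = (3/2)·(q−1)/(r−3).
At (22, 19): MRS = 27/19.
So at (22, 19) the consumer would give up 27/19 units of q for one more unit of r.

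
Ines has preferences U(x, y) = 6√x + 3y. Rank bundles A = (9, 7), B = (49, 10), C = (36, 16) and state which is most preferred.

Evaluate utility at each bundle:
U(A) = 39.000.
U(B) = 72.000.
U(C) = 84.000.
Highest utility is C, so C ≻ B ≻ A.

Bundle C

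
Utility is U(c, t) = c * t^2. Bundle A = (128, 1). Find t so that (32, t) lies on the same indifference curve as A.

t = 2

U(128, 1) = 128.
Set U(32, t) = 128 and solve.
With c = 32: t^2 = 128/32 = 4; taking the square root, t = 2.
Check: U(32, 2) = 128.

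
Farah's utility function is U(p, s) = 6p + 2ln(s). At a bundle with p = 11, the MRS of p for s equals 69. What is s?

MU_p = 6, MU_s = 2/s.
MRS = 6 ÷ (2/s).
MRS depends only on s: 3·s = 69 ⇒ s = 69/3 = 23.

s = 23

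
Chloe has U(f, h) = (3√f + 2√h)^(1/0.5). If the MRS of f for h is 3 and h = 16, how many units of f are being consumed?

For CES with ρ = 0.5, MRS = (3/2)·√(h/f).
Setting (3/2)·√(16/f) = 3 gives √(16/f) = 2, so 16/f = 4 and f = 4.

f = 4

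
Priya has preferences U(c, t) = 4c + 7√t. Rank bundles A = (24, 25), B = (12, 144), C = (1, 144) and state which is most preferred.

Bundle B

Evaluate utility at each bundle:
U(A) = 131.000.
U(B) = 132.000.
U(C) = 88.000.
Highest utility is B, so B ≻ A ≻ C.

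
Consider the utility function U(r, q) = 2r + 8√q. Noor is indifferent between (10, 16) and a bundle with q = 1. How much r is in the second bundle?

U(10, 16) = 52.
Set U(r, 1) = 52 and solve.
With q = 1: √1 = 1, so 2r = 52 − 8·1 = 44 and r = 22.
Check: U(22, 1) = 52.

r = 22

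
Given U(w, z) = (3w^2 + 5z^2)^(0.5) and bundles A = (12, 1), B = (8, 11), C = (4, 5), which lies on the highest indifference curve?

Evaluate utility at each bundle:
U(A) = 20.905.
U(B) = 28.231.
U(C) = 13.153.
Highest utility is B, so B ≻ A ≻ C.

Bundle B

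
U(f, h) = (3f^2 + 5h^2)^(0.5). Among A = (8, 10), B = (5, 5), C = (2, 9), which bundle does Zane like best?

Evaluate utility at each bundle:
U(A) = 26.306.
U(B) = 14.142.
U(C) = 20.421.
Highest utility is A, so A ≻ C ≻ B.

Bundle A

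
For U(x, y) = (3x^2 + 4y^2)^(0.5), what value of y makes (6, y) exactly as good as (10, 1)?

U depends on (x, y) only through S = 3x^2 + 4y^2, so equal utility means equal S. At (10, 1): S = 304.
With x = 6: 3·6^2 = 108, so 4y^2 = 304 − 108 = 196, i.e. y^2 = 49.
Hence y = √49 = 7.
Check: U(6, 7) = 17.4356.

y = 7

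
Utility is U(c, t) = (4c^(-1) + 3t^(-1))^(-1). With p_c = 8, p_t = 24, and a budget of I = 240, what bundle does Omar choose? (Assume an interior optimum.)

c* = 12, t* = 6

For CES with ρ = -1, MRS = (4/3)·(t/c)^2.
Tangency: set MRS = p_c/p_t = 8/24 = 1/3.
So (t/c)^2 = 0.25; taking the square root, t/c = 0.5, i.e. t = 0.5·c.
Substitute into the budget 8·c + 24·t = 240: 20·c = 240, so c* = 12 and t* = 0.5·12 = 6.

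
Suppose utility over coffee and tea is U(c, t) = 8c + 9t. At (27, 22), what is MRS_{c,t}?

MU_c = 8, MU_t = 9, so MRS = 8/9 at every bundle.
At (27, 22): MRS = 8/9.
The indifference curve has slope −8/9 at this bundle.

MRS = 8/9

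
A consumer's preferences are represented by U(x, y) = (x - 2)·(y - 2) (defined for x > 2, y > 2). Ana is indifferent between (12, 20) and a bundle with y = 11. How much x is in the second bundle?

U(12, 20) = 180.
Set U(x, 11) = 180 and solve.
With y = 11: (11 − 2) = 9, so (x − 2) = 180/9 = 20.
So x = 2 + 20 = 22.
Check: U(22, 11) = 180.

x = 22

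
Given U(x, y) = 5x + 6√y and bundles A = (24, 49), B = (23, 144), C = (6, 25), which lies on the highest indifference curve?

Evaluate utility at each bundle:
U(A) = 162.000.
U(B) = 187.000.
U(C) = 60.000.
Highest utility is B, so B ≻ A ≻ C.

Bundle B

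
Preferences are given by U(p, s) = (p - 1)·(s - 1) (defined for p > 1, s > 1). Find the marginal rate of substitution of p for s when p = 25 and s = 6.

MRS = 5/24

MU_p = (s−1), MU_s = (p−1).
MRS = (s−1)/(p−1).
At (25, 6): MRS = 5/24.
That is, one extra unit of p is worth 5/24 units of s at the margin.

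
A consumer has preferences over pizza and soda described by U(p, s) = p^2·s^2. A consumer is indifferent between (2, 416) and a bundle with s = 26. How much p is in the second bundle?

p = 32

U(2, 416) = 692224.
Set U(p, 26) = 692224 and solve.
With s = 26: 26^2 = 676, so p^2 = 692224/676 = 1024; taking the square root, p = 32.
Check: U(32, 26) = 692224.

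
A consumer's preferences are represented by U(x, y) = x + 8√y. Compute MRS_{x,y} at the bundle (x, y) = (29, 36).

MRS = 1.5

MU_x = 1, MU_y = 8/(2√y).
MRS = 1 ÷ (8/(2√y)).
At (29, 36): MRS = 1.5.
That is, one extra unit of x is worth 1.5 units of y at the margin.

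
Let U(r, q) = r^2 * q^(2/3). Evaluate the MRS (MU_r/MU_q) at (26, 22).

MU_r = 2·r·q^(2/3) and MU_q = 2/3·r^2·q^(-1/3).
MRS = MU_r/MU_q = (3)·q/r.
At (26, 22): MRS = 33/13.
That is, one extra unit of r is worth 33/13 units of q at the margin.

MRS = 33/13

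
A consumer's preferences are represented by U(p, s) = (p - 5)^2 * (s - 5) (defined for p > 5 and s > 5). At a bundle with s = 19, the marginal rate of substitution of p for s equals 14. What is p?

p = 7

MU_p = 2·(p−5)·(s−5), MU_s = (p−5)^2.
MRS = (2/1)·(s−5)/(p−5).
Substitute s = 19: MRS = 28/(p − 5). Setting this equal to 14 gives p − 5 = 28/14 = 2, so p = 7.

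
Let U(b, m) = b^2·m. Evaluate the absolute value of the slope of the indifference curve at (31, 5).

MU_b = 2·b·m and MU_m = b^2.
MRS = MU_b/MU_m = (2/1)·m/b.
At (31, 5): MRS = 10/31.
So at (31, 5) the consumer would give up 10/31 units of m for one more unit of b.

MRS = 10/31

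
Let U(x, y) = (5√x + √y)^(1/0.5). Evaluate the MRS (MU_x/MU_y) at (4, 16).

For CES with ρ = 0.5, MRS = (5/1)·√(y/x).
At (4, 16): MRS = 10.
The indifference curve has slope −10 at this bundle.

MRS = 10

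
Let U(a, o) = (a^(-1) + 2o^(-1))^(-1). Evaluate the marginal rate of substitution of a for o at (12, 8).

MRS = 2/9

For CES with ρ = -1, MRS = (1/2)·(o/a)^2.
At (12, 8): MRS = 2/9.
The indifference curve has slope −2/9 at this bundle.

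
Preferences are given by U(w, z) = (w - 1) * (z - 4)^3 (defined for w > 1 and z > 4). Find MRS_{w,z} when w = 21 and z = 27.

MRS = 23/60

MU_w = (z−4)^3, MU_z = 3·(w−1)·(z−4)^2.
MRS = (1/3)·(z−4)/(w−1).
At (21, 27): MRS = 23/60.
So at (21, 27) the consumer would give up 23/60 units of z for one more unit of w.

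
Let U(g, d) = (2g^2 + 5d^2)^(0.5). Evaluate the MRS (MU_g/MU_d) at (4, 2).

MRS = 0.8

For CES with ρ = 2, MRS = (2/5)·(d/g)^(-1).
At (4, 2): MRS = 0.8.
That is, one extra unit of g is worth 0.8 units of d at the margin.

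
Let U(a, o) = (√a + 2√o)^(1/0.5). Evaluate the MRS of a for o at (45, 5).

MRS = 1/6

For CES with ρ = 0.5, MRS = (1/2)·√(o/a).
At (45, 5): MRS = 1/6.
So at (45, 5) the consumer would give up 1/6 units of o for one more unit of a.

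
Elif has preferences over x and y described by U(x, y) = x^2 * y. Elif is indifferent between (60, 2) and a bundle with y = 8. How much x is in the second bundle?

U(60, 2) = 7200.
Set U(x, 8) = 7200 and solve.
With y = 8: x^2 = 7200/8 = 900; taking the square root, x = 30.
Check: U(30, 8) = 7200.

x = 30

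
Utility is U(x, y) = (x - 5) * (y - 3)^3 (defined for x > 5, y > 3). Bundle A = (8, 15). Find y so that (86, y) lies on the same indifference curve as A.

y = 7

U(8, 15) = 5184.
Set U(86, y) = 5184 and solve.
With x = 86: (86 − 5) = 81, so (y − 3)^3 = 5184/81 = 64.
Taking the cube root (with y > 3): y − 3 = 4, so y = 7.
Check: U(86, 7) = 5184.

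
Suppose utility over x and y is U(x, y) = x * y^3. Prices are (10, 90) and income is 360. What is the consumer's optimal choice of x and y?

MU_x = y^3 and MU_y = 3·x·y^2.
MRS = MU_x/MU_y = (1/3)·y/x.
Tangency: set MRS = p_x/p_y = 10/90 = 1/9.
So (1/3)·y/x = 1/9, i.e. y = (1/3)·x.
Substitute into the budget 10·x + 90·y = 360: 40·x = 360, so x* = 9.
Then y* = (1/3)·9 = 3.

x* = 9, y* = 3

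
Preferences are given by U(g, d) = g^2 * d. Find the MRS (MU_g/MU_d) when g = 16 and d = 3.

MRS = 0.375

MU_g = 2·g·d and MU_d = g^2.
MRS = MU_g/MU_d = (2/1)·d/g.
At (16, 3): MRS = 0.375.
So at (16, 3) the consumer would give up 0.375 units of d for one more unit of g.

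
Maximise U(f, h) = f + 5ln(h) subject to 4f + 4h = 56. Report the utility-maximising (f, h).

f* = 9, h* = 5

MU_f = 1, MU_h = 5/h.
MRS = 1 ÷ (5/h).
Tangency: set MRS = p_f/p_h = 4/4 = 1.
MRS depends only on h: 0.2·h = 1 ⇒ h* = 1/0.2 = 5.
From the budget, 4·f = 56 − 4·5 = 36, so f* = 9.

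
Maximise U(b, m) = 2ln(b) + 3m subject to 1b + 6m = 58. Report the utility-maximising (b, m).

MU_b = 2/b, MU_m = 3.
MRS = 2/b ÷ 3.
Tangency: set MRS = p_b/p_m = 1/6.
MRS depends only on b: (2/3)/b = 1/6 ⇒ b* = (2/3)/(1/6) = 4.
From the budget, 6·m = 58 − 1·4 = 54, so m* = 9.

b* = 4, m* = 9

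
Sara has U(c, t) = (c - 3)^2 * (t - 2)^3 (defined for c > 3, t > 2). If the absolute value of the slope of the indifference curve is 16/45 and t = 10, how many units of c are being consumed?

MU_c = 2·(c−3)·(t−2)^3, MU_t = 3·(c−3)^2·(t−2)^2.
MRS = (2/3)·(t−2)/(c−3).
Substitute t = 10: MRS = (16/3)/(c − 3). Setting this equal to 16/45 gives c − 3 = (16/3)/(16/45) = 15, so c = 18.

c = 18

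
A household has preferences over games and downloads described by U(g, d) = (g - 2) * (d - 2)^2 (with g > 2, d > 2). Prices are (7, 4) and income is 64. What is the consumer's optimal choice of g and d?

g* = 4, d* = 9

MU_g = (d−2)^2, MU_d = 2·(g−2)·(d−2).
MRS = (1/2)·(d−2)/(g−2).
Tangency: set MRS = p_g/p_d = 7/4 = 1.75.
So (1/2)·(d − 2)/(g − 2) = 1.75, i.e. (d − 2) = 3.5·(g − 2).
Rewrite the budget in excess-of-subsistence terms: 7·(g − 2) + 4·(d − 2) = 64 − 7·2 − 4·2 = 42.
Substituting, 21·(g − 2) = 42, so g − 2 = 2 and g* = 4.
Then d − 2 = 3.5·2 = 7, so d* = 9.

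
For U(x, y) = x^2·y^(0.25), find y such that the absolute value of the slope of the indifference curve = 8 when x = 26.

MU_x = 2·x·y^(0.25) and MU_y = 0.25·x^2·y^(-0.75).
MRS = MU_x/MU_y = (8)·y/x.
Substitute x = 26: MRS = y/3.25. Setting y/3.25 = 8 gives y = 8·3.25 = 26.

y = 26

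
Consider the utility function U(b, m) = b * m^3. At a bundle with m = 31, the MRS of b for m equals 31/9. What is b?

MU_b = m^3 and MU_m = 3·b·m^2.
MRS = MU_b/MU_m = (1/3)·m/b.
Substitute m = 31: MRS = (31/3)/b. Setting (31/3)/b = 31/9 gives b = (31/3)/(31/9) = 3.

b = 3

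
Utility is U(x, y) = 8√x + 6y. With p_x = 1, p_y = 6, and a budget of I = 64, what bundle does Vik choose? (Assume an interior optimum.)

x* = 16, y* = 8

MU_x = 8/(2√x), MU_y = 6.
MRS = 8/(2√x) ÷ 6.
Tangency: set MRS = p_x/p_y = 1/6.
MRS depends only on x: (2/3)/√x = 1/6 ⇒ √x = (2/3)/(1/6) = 4 ⇒ x* = 16.
From the budget, 6·y = 64 − 1·16 = 48, so y* = 8.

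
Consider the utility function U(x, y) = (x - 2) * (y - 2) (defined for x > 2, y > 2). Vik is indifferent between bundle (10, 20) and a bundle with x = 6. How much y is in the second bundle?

U(10, 20) = 144.
Set U(6, y) = 144 and solve.
With x = 6: (6 − 2) = 4, so (y − 2) = 144/4 = 36.
So y = 2 + 36 = 38.
Check: U(6, 38) = 144.

y = 38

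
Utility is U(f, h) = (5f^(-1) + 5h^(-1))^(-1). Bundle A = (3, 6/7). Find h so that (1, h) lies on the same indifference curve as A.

h = 2

U depends on (f, h) only through S = 5f^(-1) + 5h^(-1), so equal utility means equal S. At (3, 6/7): S = 7.5.
With f = 1: 5·1^(-1) = 5, so 5h^(-1) = 7.5 − 5 = 2.5, i.e. h^(-1) = 0.5.
Hence h = 1/0.5 = 2.
Check: U(1, 2) = 0.1333.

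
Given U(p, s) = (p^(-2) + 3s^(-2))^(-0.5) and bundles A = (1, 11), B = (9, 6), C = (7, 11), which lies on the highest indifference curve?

Evaluate utility at each bundle:
U(A) = 0.988.
U(B) = 3.233.
U(C) = 4.704.
Highest utility is C, so C ≻ B ≻ A.

Bundle C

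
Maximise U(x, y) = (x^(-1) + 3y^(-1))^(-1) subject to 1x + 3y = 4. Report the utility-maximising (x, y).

x* = 1, y* = 1

For CES with ρ = -1, MRS = (1/3)·(y/x)^2.
Tangency: set MRS = p_x/p_y = 1/3.
So (y/x)^2 = 1; taking the square root, y/x = 1, i.e. y = x.
Substitute into the budget 1·x + 3·y = 4: 4·x = 4, so x* = 1 and y* = 1.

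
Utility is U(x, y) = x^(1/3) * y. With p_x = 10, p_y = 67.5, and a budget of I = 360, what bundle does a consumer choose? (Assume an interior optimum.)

x* = 9, y* = 4

MU_x = 1/3·x^(-2/3)·y and MU_y = x^(1/3).
MRS = MU_x/MU_y = (1/3)·y/x.
Tangency: set MRS = p_x/p_y = 10/67.5 = 4/27.
So (1/3)·y/x = 4/27, i.e. y = (4/9)·x.
Substitute into the budget 10·x + 67.5·y = 360: 40·x = 360, so x* = 9.
Then y* = (4/9)·9 = 4.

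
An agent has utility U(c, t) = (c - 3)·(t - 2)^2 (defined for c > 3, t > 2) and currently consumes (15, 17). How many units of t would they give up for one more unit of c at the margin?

MRS = 0.625

MU_c = (t−2)^2, MU_t = 2·(c−3)·(t−2).
MRS = (1/2)·(t−2)/(c−3).
At (15, 17): MRS = 0.625.
So at (15, 17) the consumer would give up 0.625 units of t for one more unit of c.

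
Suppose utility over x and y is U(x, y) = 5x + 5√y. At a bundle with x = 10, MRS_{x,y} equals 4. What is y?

y = 4

MU_x = 5, MU_y = 5/(2√y).
MRS = 5 ÷ (5/(2√y)).
MRS depends only on y: 2·√y = 4 ⇒ √y = 4/2 = 2 ⇒ y = 4.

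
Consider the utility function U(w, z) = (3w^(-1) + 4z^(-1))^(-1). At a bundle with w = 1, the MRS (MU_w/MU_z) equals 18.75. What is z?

z = 5

For CES with ρ = -1, MRS = (3/4)·(z/w)^2.
Setting (3/4)·(z/1)^2 = 18.75 gives (z/1)^2 = 25, so z/1 = 5 and z = 5.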